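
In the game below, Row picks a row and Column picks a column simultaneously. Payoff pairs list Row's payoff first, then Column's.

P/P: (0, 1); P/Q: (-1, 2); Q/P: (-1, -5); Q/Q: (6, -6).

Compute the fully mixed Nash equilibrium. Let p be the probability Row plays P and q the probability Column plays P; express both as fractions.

p = 1/2, q = 7/8

In a mixed NE each player is indifferent between their pure strategies, so the opponent's mix sets the indifference.
Column indifferent between P and Q: p·1 + (1−p)·(-5) = p·2 + (1−p)·(-6) ⟹ (-5) + 6p = (-6) + 8p ⟹ p = 1/2.
Row indifferent between P and Q: q·0 + (1−q)·(-1) = q·(-1) + (1−q)·6 ⟹ (-1) + 1q = 6 + (-7)q ⟹ q = 7/8.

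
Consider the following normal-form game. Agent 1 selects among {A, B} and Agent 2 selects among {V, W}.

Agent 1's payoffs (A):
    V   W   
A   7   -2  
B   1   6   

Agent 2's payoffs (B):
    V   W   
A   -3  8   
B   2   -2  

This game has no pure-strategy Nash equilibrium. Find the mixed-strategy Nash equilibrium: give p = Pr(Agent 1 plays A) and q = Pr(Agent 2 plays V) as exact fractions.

p = 4/15, q = 4/7

Each player's mixing probability is pinned down by making the *other* player indifferent.
Agent 2 indifferent between V and W: p·(-3) + (1−p)·2 = p·8 + (1−p)·(-2) ⟹ 2 + (-5)p = (-2) + 10p ⟹ p = 4/15.
Agent 1 indifferent between A and B: q·7 + (1−q)·(-2) = q·1 + (1−q)·6 ⟹ (-2) + 9q = 6 + (-5)q ⟹ q = 4/7.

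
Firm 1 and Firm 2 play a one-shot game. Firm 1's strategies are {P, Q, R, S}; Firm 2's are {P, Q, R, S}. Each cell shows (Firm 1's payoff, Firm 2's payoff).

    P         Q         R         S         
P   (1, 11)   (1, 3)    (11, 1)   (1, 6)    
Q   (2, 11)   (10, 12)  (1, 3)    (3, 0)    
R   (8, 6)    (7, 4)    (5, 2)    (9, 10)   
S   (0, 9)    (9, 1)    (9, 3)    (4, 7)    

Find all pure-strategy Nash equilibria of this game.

Check mutual best responses: a cell is a NE iff neither player can gain by unilaterally deviating.
Firm 1's best responses — vs P: R (payoff 8); vs Q: Q (payoff 10); vs R: P (payoff 11); vs S: R (payoff 9).
Firm 2's best responses — vs P: P (payoff 11); vs Q: Q (payoff 12); vs R: S (payoff 10); vs S: P (payoff 9).
Mutual best responses occur at (Q, Q) and (R, S); at each, neither player gains by switching.

(Q, Q) and (R, S)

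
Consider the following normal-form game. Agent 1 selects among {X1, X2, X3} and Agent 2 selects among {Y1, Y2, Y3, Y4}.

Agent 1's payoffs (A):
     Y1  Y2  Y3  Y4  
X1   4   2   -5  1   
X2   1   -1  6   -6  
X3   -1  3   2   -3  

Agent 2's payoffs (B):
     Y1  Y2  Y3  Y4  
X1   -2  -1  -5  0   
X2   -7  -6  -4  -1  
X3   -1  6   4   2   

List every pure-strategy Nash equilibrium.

Check mutual best responses: a cell is a NE iff neither player can gain by unilaterally deviating.
Agent 1's best responses — vs Y1: X1 (payoff 4); vs Y2: X3 (payoff 3); vs Y3: X2 (payoff 6); vs Y4: X1 (payoff 1).
Agent 2's best responses — vs X1: Y4 (payoff 0); vs X2: Y4 (payoff -1); vs X3: Y2 (payoff 6).
Mutual best responses occur at (X1, Y4) and (X3, Y2); at each, neither player gains by switching.

(X1, Y4) and (X3, Y2)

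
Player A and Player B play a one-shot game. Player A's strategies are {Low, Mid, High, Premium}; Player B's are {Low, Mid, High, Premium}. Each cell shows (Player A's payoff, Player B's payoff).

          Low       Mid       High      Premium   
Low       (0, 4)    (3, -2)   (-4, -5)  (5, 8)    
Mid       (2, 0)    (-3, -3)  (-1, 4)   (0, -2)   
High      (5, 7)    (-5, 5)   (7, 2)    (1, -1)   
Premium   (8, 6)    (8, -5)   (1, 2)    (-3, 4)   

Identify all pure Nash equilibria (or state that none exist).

Find each player's best response to every opponent strategy; NE are the intersections.
Player A's best responses — vs Low: Premium (payoff 8); vs Mid: Premium (payoff 8); vs High: High (payoff 7); vs Premium: Low (payoff 5).
Player B's best responses — vs Low: Premium (payoff 8); vs Mid: High (payoff 4); vs High: Low (payoff 7); vs Premium: Low (payoff 6).
Mutual best responses occur at (Low, Premium) and (Premium, Low); at each, neither player gains by switching.

(Low, Premium) and (Premium, Low)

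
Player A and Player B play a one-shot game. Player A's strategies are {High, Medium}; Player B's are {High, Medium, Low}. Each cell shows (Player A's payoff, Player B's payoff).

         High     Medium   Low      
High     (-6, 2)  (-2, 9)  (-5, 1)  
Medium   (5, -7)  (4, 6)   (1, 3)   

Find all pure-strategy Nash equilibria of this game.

(Medium, Medium)

Check mutual best responses: a cell is a NE iff neither player can gain by unilaterally deviating.
Player A's best responses — vs High: Medium (payoff 5); vs Medium: Medium (payoff 4); vs Low: Medium (payoff 1).
Player B's best responses — vs High: Medium (payoff 9); vs Medium: Medium (payoff 6).
The only mutual best response is (Medium, Medium); neither player gains by switching there.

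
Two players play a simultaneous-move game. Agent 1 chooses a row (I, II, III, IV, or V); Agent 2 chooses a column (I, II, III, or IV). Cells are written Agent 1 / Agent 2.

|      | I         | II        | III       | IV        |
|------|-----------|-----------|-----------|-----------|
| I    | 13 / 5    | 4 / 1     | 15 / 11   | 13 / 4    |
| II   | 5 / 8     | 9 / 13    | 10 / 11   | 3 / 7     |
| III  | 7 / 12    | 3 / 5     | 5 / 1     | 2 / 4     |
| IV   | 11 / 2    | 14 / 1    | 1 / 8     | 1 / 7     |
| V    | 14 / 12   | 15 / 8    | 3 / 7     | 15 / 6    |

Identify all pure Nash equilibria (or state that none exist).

(I, III) and (V, I)

Find each player's best response to every opponent strategy; NE are the intersections.
Agent 1's best responses — vs I: V (payoff 14); vs II: V (payoff 15); vs III: I (payoff 15); vs IV: V (payoff 15).
Agent 2's best responses — vs I: III (payoff 11); vs II: II (payoff 13); vs III: I (payoff 12); vs IV: III (payoff 8); vs V: I (payoff 12).
Mutual best responses occur at (I, III) and (V, I); at each, neither player gains by switching.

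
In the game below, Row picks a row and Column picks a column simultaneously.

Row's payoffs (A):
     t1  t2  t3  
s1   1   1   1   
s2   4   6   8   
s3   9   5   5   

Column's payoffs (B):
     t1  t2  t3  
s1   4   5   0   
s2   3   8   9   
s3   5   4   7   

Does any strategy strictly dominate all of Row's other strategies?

Check whether one of Row's strategies beats all alternatives regardless of what the opponent does.
s1 is not dominant: against t1, s2 gives 4 > 1.
s2 is not dominant: against t1, s3 gives 9 > 4.
s3 is not dominant: against t2, s2 gives 6 > 5.
No single strategy is best against every opponent action.

None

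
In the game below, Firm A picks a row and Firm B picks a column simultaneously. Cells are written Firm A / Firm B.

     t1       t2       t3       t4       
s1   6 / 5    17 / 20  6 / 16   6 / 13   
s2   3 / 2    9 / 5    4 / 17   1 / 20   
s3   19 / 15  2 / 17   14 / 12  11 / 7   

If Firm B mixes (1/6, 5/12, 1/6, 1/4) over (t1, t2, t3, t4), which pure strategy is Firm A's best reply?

Compute Firm A's expected payoff from each pure strategy against the given mix.
s1: (1/6)·6 + (5/12)·17 + (1/6)·6 + (1/4)·6 = 127/12
s2: (1/6)·3 + (5/12)·9 + (1/6)·4 + (1/4)·1 = 31/6
s3: (1/6)·19 + (5/12)·2 + (1/6)·14 + (1/4)·11 = 109/12
Highest expected payoff is 127/12, from s1.

s1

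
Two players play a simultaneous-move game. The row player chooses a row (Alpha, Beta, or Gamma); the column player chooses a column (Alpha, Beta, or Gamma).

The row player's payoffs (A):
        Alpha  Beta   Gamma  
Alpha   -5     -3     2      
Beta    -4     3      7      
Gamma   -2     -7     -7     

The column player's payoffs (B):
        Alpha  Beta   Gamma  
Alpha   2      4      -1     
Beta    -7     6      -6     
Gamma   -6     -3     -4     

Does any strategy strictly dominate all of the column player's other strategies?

Beta

A strategy is strictly dominant if it gives the column player a strictly higher payoff than every other strategy, against every choice by the opponent.
Beta strictly dominates: vs Alpha: 4 > each of {2, -1}; vs Beta: 6 > each of {-7, -6}; vs Gamma: -3 > each of {-6, -4}.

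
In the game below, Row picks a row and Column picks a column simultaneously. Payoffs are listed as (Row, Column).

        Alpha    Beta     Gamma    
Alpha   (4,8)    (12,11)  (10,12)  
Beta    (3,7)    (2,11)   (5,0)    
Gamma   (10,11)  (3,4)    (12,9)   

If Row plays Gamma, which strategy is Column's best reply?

Alpha

With Row fixed at Gamma, Column's payoffs are: Alpha → 11, Beta → 4, Gamma → 9.
The maximum is 11, achieved by Alpha.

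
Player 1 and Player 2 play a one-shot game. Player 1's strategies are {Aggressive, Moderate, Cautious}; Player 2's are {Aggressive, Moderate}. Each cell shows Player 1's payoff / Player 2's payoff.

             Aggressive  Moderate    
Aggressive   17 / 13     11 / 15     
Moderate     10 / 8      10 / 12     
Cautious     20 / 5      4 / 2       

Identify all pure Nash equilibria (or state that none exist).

(Aggressive, Moderate) and (Cautious, Aggressive)

Find each player's best response to every opponent strategy; NE are the intersections.
Player 1's best responses — vs Aggressive: Cautious (payoff 20); vs Moderate: Aggressive (payoff 11).
Player 2's best responses — vs Aggressive: Moderate (payoff 15); vs Moderate: Moderate (payoff 12); vs Cautious: Aggressive (payoff 5).
Mutual best responses occur at (Aggressive, Moderate) and (Cautious, Aggressive); at each, neither player gains by switching.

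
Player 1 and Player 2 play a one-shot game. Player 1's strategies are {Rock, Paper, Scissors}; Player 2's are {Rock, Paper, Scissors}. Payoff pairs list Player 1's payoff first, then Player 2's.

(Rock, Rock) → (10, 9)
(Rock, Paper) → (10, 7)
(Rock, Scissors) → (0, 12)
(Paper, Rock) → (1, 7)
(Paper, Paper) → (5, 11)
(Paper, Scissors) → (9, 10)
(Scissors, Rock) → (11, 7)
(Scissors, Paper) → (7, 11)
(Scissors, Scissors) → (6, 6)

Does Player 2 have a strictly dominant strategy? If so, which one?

Check whether one of Player 2's strategies beats all alternatives regardless of what the opponent does.
Rock is not dominant: against Rock, Scissors gives 12 > 9.
Paper is not dominant: against Rock, Rock gives 9 > 7.
Scissors is not dominant: against Paper, Paper gives 11 > 10.
No single strategy is best against every opponent action.

None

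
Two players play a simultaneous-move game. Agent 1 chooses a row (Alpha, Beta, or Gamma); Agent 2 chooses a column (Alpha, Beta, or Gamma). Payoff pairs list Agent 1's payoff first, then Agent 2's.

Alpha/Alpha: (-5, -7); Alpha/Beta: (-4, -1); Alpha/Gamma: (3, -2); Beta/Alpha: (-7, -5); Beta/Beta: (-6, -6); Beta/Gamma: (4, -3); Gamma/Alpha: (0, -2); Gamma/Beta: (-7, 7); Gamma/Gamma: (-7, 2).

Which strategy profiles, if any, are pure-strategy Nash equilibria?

Check mutual best responses: a cell is a NE iff neither player can gain by unilaterally deviating.
Agent 1's best responses — vs Alpha: Gamma (payoff 0); vs Beta: Alpha (payoff -4); vs Gamma: Beta (payoff 4).
Agent 2's best responses — vs Alpha: Beta (payoff -1); vs Beta: Gamma (payoff -3); vs Gamma: Beta (payoff 7).
Mutual best responses occur at (Alpha, Beta) and (Beta, Gamma); at each, neither player gains by switching.

(Alpha, Beta) and (Beta, Gamma)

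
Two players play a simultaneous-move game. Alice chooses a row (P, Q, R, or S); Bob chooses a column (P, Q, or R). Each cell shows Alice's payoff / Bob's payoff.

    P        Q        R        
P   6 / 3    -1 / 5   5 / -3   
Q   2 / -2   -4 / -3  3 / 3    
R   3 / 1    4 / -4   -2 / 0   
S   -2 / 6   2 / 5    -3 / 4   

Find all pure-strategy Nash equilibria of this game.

Check mutual best responses: a cell is a NE iff neither player can gain by unilaterally deviating.
Alice's best responses — vs P: P (payoff 6); vs Q: R (payoff 4); vs R: P (payoff 5).
Bob's best responses — vs P: Q (payoff 5); vs Q: R (payoff 3); vs R: P (payoff 1); vs S: P (payoff 6).
No cell has both players best-responding. For instance, Alice's best reply to Q is R, but against R Bob prefers P over Q.

No pure-strategy Nash equilibrium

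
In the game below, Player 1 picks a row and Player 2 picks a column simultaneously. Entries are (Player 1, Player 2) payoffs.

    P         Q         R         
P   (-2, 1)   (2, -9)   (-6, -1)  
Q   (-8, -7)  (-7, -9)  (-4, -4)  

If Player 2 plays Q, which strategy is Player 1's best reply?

P

With Player 2 fixed at Q, Player 1's payoffs are: P → 2, Q → -7.
The maximum is 2, achieved by P.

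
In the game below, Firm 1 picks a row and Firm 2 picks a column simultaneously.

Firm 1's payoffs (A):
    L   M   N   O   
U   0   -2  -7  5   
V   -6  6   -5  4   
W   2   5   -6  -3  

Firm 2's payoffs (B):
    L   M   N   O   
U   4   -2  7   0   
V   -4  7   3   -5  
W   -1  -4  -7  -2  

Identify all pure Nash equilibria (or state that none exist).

(V, M) and (W, L)

A profile is a Nash equilibrium when each player is best-responding to the other.
Firm 1's best responses — vs L: W (payoff 2); vs M: V (payoff 6); vs N: V (payoff -5); vs O: U (payoff 5).
Firm 2's best responses — vs U: N (payoff 7); vs V: M (payoff 7); vs W: L (payoff -1).
Mutual best responses occur at (V, M) and (W, L); at each, neither player gains by switching.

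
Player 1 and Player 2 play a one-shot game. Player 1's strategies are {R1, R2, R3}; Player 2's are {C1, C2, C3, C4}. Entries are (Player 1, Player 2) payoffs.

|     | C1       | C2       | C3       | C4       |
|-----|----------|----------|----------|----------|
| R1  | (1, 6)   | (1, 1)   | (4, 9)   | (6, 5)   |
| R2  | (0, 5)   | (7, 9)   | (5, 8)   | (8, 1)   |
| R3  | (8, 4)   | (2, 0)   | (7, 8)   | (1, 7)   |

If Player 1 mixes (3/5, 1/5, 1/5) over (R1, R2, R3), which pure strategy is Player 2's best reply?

C3

Player 2's best reply maximizes expected payoff against the mix.
C1: (3/5)·6 + (1/5)·5 + (1/5)·4 = 27/5
C2: (3/5)·1 + (1/5)·9 + (1/5)·0 = 12/5
C3: (3/5)·9 + (1/5)·8 + (1/5)·8 = 43/5
C4: (3/5)·5 + (1/5)·1 + (1/5)·7 = 23/5
Highest expected payoff is 43/5, from C3.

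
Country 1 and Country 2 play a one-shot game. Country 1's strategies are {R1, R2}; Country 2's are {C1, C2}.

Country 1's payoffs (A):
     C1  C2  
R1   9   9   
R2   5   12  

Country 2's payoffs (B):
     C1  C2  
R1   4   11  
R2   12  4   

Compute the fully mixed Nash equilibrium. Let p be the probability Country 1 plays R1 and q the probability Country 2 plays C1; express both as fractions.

p = 8/15, q = 3/7

In a mixed NE each player is indifferent between their pure strategies, so the opponent's mix sets the indifference.
Country 2 indifferent between C1 and C2: p·4 + (1−p)·12 = p·11 + (1−p)·4 ⟹ 12 + (-8)p = 4 + 7p ⟹ p = 8/15.
Country 1 indifferent between R1 and R2: q·9 + (1−q)·9 = q·5 + (1−q)·12 ⟹ 9 + 0q = 12 + (-7)q ⟹ q = 3/7.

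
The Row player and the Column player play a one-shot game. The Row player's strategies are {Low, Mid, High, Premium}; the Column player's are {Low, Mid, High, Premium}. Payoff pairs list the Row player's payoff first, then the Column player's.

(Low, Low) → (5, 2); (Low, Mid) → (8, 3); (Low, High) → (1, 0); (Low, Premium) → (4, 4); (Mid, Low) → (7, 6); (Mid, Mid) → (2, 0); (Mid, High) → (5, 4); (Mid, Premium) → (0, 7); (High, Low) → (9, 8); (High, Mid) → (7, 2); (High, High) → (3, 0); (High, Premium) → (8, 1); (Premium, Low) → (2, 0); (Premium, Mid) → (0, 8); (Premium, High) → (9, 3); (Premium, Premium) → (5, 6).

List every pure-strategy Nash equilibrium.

(High, Low)

Check mutual best responses: a cell is a NE iff neither player can gain by unilaterally deviating.
The Row player's best responses — vs Low: High (payoff 9); vs Mid: Low (payoff 8); vs High: Premium (payoff 9); vs Premium: High (payoff 8).
The Column player's best responses — vs Low: Premium (payoff 4); vs Mid: Premium (payoff 7); vs High: Low (payoff 8); vs Premium: Mid (payoff 8).
The only mutual best response is (High, Low); neither player gains by switching there.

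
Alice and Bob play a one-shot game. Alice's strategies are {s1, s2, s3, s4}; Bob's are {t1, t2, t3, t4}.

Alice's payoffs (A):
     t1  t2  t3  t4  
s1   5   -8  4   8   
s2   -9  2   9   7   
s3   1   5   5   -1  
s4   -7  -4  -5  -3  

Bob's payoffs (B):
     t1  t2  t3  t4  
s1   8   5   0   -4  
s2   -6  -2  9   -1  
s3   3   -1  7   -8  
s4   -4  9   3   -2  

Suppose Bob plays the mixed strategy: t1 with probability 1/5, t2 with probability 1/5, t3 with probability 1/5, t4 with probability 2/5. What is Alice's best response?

Compute Alice's expected payoff from each pure strategy against the given mix.
s1: (1/5)·5 + (1/5)·(-8) + (1/5)·4 + (2/5)·8 = 17/5
s2: (1/5)·(-9) + (1/5)·2 + (1/5)·9 + (2/5)·7 = 16/5
s3: (1/5)·1 + (1/5)·5 + (1/5)·5 + (2/5)·(-1) = 9/5
s4: (1/5)·(-7) + (1/5)·(-4) + (1/5)·(-5) + (2/5)·(-3) = -22/5
Highest expected payoff is 17/5, from s1.

s1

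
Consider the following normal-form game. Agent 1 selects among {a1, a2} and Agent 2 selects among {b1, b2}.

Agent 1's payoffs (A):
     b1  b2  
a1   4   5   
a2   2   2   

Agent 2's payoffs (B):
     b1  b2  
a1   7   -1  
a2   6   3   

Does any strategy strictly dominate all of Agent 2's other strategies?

A strategy is strictly dominant if it gives Agent 2 a strictly higher payoff than every other strategy, against every choice by the opponent.
b1 strictly dominates: vs a1: 7 > -1; vs a2: 6 > 3.

b1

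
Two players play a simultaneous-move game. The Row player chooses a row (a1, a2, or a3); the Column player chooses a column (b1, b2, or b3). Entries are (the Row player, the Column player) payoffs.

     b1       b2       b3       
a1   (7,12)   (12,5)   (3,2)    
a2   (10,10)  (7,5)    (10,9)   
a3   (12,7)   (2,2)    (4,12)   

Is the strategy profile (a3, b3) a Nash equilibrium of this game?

No

Holding the Column player at b3: the Row player gets 4 from a3 but could get 10 by switching to a2. The Row player has a profitable deviation.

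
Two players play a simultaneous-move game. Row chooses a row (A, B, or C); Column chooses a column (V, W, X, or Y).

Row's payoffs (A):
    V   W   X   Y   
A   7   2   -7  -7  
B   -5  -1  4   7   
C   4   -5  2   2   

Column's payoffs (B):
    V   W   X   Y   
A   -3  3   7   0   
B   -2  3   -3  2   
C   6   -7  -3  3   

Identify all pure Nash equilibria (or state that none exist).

A profile is a Nash equilibrium when each player is best-responding to the other.
Row's best responses — vs V: A (payoff 7); vs W: A (payoff 2); vs X: B (payoff 4); vs Y: B (payoff 7).
Column's best responses — vs A: X (payoff 7); vs B: W (payoff 3); vs C: V (payoff 6).
No cell has both players best-responding. For instance, Row's best reply to Y is B, but against B Column prefers W over Y.

No pure-strategy Nash equilibrium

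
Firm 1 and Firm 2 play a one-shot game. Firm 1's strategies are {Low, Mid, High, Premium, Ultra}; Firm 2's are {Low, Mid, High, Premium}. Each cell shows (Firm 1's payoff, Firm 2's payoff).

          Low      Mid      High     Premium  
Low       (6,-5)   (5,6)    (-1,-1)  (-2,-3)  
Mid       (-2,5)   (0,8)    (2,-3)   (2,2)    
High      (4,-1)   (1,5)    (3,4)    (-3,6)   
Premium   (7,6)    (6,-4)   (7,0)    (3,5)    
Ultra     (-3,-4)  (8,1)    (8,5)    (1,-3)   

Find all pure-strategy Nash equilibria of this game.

Find each player's best response to every opponent strategy; NE are the intersections.
Firm 1's best responses — vs Low: Premium (payoff 7); vs Mid: Ultra (payoff 8); vs High: Ultra (payoff 8); vs Premium: Premium (payoff 3).
Firm 2's best responses — vs Low: Mid (payoff 6); vs Mid: Mid (payoff 8); vs High: Premium (payoff 6); vs Premium: Low (payoff 6); vs Ultra: High (payoff 5).
Mutual best responses occur at (Premium, Low) and (Ultra, High); at each, neither player gains by switching.

(Premium, Low) and (Ultra, High)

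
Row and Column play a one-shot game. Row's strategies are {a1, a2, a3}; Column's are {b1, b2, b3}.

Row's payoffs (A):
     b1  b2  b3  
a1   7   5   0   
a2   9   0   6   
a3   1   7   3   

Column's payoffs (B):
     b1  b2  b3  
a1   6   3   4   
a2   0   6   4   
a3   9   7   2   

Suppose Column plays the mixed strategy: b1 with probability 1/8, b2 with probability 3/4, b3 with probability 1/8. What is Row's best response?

Row's best reply maximizes expected payoff against the mix.
a1: (1/8)·7 + (3/4)·5 + (1/8)·0 = 37/8
a2: (1/8)·9 + (3/4)·0 + (1/8)·6 = 15/8
a3: (1/8)·1 + (3/4)·7 + (1/8)·3 = 23/4
Highest expected payoff is 23/4, from a3.

a3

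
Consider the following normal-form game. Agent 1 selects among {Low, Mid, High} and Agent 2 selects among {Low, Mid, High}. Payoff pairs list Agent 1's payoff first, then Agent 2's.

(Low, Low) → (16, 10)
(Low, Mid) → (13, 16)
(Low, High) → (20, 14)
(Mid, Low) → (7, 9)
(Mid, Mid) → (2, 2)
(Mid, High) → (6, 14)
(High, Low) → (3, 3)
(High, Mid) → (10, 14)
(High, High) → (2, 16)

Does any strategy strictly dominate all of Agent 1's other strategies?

A strategy is strictly dominant if it gives Agent 1 a strictly higher payoff than every other strategy, against every choice by the opponent.
Low strictly dominates: vs Low: 16 > each of {7, 3}; vs Mid: 13 > each of {2, 10}; vs High: 20 > each of {6, 2}.

Low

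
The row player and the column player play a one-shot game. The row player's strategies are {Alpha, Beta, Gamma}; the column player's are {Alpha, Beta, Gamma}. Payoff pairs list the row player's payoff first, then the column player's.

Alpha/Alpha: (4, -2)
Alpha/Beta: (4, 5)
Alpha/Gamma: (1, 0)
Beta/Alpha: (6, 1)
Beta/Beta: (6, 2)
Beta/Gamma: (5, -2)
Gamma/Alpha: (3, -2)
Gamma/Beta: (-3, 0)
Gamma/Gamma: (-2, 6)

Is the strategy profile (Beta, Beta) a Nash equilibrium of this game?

Holding the column player at Beta: the row player gets 6 from Beta, versus 4 from Alpha, -3 from Gamma. No profitable deviation for the row player.
Holding the row player at Beta: the column player gets 2 from Beta, versus 1 from Alpha, -2 from Gamma. No profitable deviation for the column player either.

Yes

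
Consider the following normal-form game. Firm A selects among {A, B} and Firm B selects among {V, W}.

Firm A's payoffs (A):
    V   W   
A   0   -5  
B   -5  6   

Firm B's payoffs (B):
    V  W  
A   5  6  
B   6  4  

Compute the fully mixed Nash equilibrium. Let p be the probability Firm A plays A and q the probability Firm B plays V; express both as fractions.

In a mixed NE each player is indifferent between their pure strategies, so the opponent's mix sets the indifference.
Firm B indifferent between V and W: p·5 + (1−p)·6 = p·6 + (1−p)·4 ⟹ 6 + (-1)p = 4 + 2p ⟹ p = 2/3.
Firm A indifferent between A and B: q·0 + (1−q)·(-5) = q·(-5) + (1−q)·6 ⟹ (-5) + 5q = 6 + (-11)q ⟹ q = 11/16.

p = 2/3, q = 11/16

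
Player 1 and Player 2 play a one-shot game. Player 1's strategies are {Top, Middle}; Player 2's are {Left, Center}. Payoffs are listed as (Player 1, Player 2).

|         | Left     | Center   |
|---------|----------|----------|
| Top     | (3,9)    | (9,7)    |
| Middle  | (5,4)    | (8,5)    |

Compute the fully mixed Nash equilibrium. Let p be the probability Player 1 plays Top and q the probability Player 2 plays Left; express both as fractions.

p = 1/3, q = 1/3

Each player's mixing probability is pinned down by making the *other* player indifferent.
Player 2 indifferent between Left and Center: p·9 + (1−p)·4 = p·7 + (1−p)·5 ⟹ 4 + 5p = 5 + 2p ⟹ p = 1/3.
Player 1 indifferent between Top and Middle: q·3 + (1−q)·9 = q·5 + (1−q)·8 ⟹ 9 + (-6)q = 8 + (-3)q ⟹ q = 1/3.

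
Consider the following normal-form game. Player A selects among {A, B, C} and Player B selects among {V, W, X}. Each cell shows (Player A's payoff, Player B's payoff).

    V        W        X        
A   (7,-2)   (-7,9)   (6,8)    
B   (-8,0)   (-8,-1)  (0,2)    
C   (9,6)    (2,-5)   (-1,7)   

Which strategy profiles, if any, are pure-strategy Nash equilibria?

No pure-strategy Nash equilibrium

Find each player's best response to every opponent strategy; NE are the intersections.
Player A's best responses — vs V: C (payoff 9); vs W: C (payoff 2); vs X: A (payoff 6).
Player B's best responses — vs A: W (payoff 9); vs B: X (payoff 2); vs C: X (payoff 7).
No cell has both players best-responding. For instance, Player A's best reply to V is C, but against C Player B prefers X over V.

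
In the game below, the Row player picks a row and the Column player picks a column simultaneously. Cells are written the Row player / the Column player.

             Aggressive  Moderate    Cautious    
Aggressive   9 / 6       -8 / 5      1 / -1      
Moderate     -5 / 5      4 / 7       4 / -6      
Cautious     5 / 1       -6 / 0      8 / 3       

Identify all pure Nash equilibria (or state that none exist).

(Aggressive, Aggressive), (Moderate, Moderate), and (Cautious, Cautious)

A profile is a Nash equilibrium when each player is best-responding to the other.
The Row player's best responses — vs Aggressive: Aggressive (payoff 9); vs Moderate: Moderate (payoff 4); vs Cautious: Cautious (payoff 8).
The Column player's best responses — vs Aggressive: Aggressive (payoff 6); vs Moderate: Moderate (payoff 7); vs Cautious: Cautious (payoff 3).
Mutual best responses occur at (Aggressive, Aggressive), (Moderate, Moderate), and (Cautious, Cautious); at each, neither player gains by switching.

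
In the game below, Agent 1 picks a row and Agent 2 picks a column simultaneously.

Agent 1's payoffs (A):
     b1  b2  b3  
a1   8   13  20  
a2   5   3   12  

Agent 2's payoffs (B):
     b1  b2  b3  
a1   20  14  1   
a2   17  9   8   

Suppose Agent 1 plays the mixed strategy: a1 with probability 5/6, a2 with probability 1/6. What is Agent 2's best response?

Agent 2's best reply maximizes expected payoff against the mix.
b1: (5/6)·20 + (1/6)·17 = 39/2
b2: (5/6)·14 + (1/6)·9 = 79/6
b3: (5/6)·1 + (1/6)·8 = 13/6
Highest expected payoff is 39/2, from b1.

b1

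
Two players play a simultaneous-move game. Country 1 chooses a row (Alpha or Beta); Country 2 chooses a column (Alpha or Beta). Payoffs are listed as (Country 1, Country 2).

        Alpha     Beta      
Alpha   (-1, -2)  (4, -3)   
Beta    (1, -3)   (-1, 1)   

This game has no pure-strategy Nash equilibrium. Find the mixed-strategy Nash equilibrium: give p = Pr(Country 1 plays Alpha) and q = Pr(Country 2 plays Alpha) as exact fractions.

In a mixed NE each player is indifferent between their pure strategies, so the opponent's mix sets the indifference.
Country 2 indifferent between Alpha and Beta: p·(-2) + (1−p)·(-3) = p·(-3) + (1−p)·1 ⟹ (-3) + 1p = 1 + (-4)p ⟹ p = 4/5.
Country 1 indifferent between Alpha and Beta: q·(-1) + (1−q)·4 = q·1 + (1−q)·(-1) ⟹ 4 + (-5)q = (-1) + 2q ⟹ q = 5/7.

p = 4/5, q = 5/7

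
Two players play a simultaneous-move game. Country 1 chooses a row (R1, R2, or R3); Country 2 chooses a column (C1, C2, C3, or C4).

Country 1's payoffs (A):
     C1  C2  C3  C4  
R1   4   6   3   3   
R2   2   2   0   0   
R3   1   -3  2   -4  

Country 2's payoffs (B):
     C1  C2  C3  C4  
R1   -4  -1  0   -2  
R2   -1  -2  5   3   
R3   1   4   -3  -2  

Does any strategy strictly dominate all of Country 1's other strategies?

A strategy is strictly dominant if it gives Country 1 a strictly higher payoff than every other strategy, against every choice by the opponent.
R1 strictly dominates: vs C1: 4 > each of {2, 1}; vs C2: 6 > each of {2, -3}; vs C3: 3 > each of {0, 2}; vs C4: 3 > each of {0, -4}.

R1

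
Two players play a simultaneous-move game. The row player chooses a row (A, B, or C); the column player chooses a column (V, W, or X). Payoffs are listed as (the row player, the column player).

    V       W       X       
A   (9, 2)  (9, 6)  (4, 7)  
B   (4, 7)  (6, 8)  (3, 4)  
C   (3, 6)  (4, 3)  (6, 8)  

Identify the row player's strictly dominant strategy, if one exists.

Check whether one of the row player's strategies beats all alternatives regardless of what the opponent does.
A is not dominant: against X, C gives 6 > 4.
B is not dominant: against V, A gives 9 > 4.
C is not dominant: against V, A gives 9 > 3.
No single strategy is best against every opponent action.

No strictly dominant strategy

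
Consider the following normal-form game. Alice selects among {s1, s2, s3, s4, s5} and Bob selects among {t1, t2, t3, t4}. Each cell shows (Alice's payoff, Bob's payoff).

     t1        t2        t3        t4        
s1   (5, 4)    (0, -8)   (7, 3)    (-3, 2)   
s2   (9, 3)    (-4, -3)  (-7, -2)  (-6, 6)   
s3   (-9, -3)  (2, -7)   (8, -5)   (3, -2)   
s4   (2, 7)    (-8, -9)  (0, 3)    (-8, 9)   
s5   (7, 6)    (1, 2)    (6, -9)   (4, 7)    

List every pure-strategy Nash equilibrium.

A profile is a Nash equilibrium when each player is best-responding to the other.
Alice's best responses — vs t1: s2 (payoff 9); vs t2: s3 (payoff 2); vs t3: s3 (payoff 8); vs t4: s5 (payoff 4).
Bob's best responses — vs s1: t1 (payoff 4); vs s2: t4 (payoff 6); vs s3: t4 (payoff -2); vs s4: t4 (payoff 9); vs s5: t4 (payoff 7).
The only mutual best response is (s5, t4); neither player gains by switching there.

(s5, t4)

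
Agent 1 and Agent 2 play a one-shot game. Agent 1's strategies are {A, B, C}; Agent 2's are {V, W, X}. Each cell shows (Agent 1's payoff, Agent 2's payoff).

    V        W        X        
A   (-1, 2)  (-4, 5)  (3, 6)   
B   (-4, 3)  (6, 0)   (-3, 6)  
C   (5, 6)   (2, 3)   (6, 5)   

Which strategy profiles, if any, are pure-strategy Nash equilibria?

(C, V)

Find each player's best response to every opponent strategy; NE are the intersections.
Agent 1's best responses — vs V: C (payoff 5); vs W: B (payoff 6); vs X: C (payoff 6).
Agent 2's best responses — vs A: X (payoff 6); vs B: X (payoff 6); vs C: V (payoff 6).
The only mutual best response is (C, V); neither player gains by switching there.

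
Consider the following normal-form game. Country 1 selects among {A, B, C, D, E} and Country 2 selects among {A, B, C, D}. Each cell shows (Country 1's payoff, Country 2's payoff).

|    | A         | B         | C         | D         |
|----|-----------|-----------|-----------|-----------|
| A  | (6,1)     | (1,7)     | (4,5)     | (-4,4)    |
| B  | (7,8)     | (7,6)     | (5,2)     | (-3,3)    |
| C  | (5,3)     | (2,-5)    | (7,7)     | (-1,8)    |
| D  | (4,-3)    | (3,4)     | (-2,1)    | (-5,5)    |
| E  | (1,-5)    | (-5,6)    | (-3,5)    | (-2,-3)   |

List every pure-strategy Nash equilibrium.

(B, A) and (C, D)

Check mutual best responses: a cell is a NE iff neither player can gain by unilaterally deviating.
Country 1's best responses — vs A: B (payoff 7); vs B: B (payoff 7); vs C: C (payoff 7); vs D: C (payoff -1).
Country 2's best responses — vs A: B (payoff 7); vs B: A (payoff 8); vs C: D (payoff 8); vs D: D (payoff 5); vs E: B (payoff 6).
Mutual best responses occur at (B, A) and (C, D); at each, neither player gains by switching.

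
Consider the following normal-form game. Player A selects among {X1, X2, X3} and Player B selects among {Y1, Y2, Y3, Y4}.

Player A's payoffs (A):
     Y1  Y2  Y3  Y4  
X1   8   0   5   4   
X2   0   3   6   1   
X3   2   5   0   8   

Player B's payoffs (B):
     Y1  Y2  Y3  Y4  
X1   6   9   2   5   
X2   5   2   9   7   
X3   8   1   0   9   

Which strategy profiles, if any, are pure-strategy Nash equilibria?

Check mutual best responses: a cell is a NE iff neither player can gain by unilaterally deviating.
Player A's best responses — vs Y1: X1 (payoff 8); vs Y2: X3 (payoff 5); vs Y3: X2 (payoff 6); vs Y4: X3 (payoff 8).
Player B's best responses — vs X1: Y2 (payoff 9); vs X2: Y3 (payoff 9); vs X3: Y4 (payoff 9).
Mutual best responses occur at (X2, Y3) and (X3, Y4); at each, neither player gains by switching.

(X2, Y3) and (X3, Y4)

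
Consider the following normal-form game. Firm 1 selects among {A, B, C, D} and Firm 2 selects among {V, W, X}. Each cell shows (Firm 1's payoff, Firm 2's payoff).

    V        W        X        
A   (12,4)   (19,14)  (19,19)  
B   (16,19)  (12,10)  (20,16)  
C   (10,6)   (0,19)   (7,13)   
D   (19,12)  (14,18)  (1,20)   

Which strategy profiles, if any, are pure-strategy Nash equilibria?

There is no pure-strategy Nash equilibrium

Check mutual best responses: a cell is a NE iff neither player can gain by unilaterally deviating.
Firm 1's best responses — vs V: D (payoff 19); vs W: A (payoff 19); vs X: B (payoff 20).
Firm 2's best responses — vs A: X (payoff 19); vs B: V (payoff 19); vs C: W (payoff 19); vs D: X (payoff 20).
No cell has both players best-responding. For instance, Firm 1's best reply to X is B, but against B Firm 2 prefers V over X.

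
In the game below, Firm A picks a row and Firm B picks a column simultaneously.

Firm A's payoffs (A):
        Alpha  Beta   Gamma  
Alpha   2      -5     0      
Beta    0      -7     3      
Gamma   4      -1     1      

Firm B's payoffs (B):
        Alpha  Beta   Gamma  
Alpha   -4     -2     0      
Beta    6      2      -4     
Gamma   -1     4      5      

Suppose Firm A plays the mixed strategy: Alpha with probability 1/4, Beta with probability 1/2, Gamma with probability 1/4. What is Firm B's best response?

Alpha

Firm B's best reply maximizes expected payoff against the mix.
Alpha: (1/4)·(-4) + (1/2)·6 + (1/4)·(-1) = 7/4
Beta: (1/4)·(-2) + (1/2)·2 + (1/4)·4 = 3/2
Gamma: (1/4)·0 + (1/2)·(-4) + (1/4)·5 = -3/4
Highest expected payoff is 7/4, from Alpha.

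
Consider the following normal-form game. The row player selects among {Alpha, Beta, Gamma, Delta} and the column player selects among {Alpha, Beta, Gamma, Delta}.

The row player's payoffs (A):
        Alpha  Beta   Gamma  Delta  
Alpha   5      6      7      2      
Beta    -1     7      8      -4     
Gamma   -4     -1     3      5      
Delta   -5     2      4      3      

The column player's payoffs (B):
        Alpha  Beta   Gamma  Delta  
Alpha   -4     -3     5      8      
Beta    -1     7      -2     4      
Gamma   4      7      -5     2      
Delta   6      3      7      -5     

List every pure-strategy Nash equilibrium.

(Beta, Beta)

A profile is a Nash equilibrium when each player is best-responding to the other.
The row player's best responses — vs Alpha: Alpha (payoff 5); vs Beta: Beta (payoff 7); vs Gamma: Beta (payoff 8); vs Delta: Gamma (payoff 5).
The column player's best responses — vs Alpha: Delta (payoff 8); vs Beta: Beta (payoff 7); vs Gamma: Beta (payoff 7); vs Delta: Gamma (payoff 7).
The only mutual best response is (Beta, Beta); neither player gains by switching there.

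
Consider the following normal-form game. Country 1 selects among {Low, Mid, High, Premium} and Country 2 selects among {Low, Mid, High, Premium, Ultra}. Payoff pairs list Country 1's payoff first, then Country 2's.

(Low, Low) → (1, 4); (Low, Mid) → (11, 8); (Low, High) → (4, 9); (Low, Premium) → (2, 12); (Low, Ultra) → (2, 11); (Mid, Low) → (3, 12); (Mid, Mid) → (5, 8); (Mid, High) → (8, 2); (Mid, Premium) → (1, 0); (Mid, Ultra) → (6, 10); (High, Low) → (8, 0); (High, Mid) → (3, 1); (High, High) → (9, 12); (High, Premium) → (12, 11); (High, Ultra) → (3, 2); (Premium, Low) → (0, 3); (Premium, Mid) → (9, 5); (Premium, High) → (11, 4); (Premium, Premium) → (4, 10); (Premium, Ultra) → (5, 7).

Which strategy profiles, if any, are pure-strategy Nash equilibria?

Check mutual best responses: a cell is a NE iff neither player can gain by unilaterally deviating.
Country 1's best responses — vs Low: High (payoff 8); vs Mid: Low (payoff 11); vs High: Premium (payoff 11); vs Premium: High (payoff 12); vs Ultra: Mid (payoff 6).
Country 2's best responses — vs Low: Premium (payoff 12); vs Mid: Low (payoff 12); vs High: High (payoff 12); vs Premium: Premium (payoff 10).
No cell has both players best-responding. For instance, Country 1's best reply to High is Premium, but against Premium Country 2 prefers Premium over High.

No pure-strategy Nash equilibrium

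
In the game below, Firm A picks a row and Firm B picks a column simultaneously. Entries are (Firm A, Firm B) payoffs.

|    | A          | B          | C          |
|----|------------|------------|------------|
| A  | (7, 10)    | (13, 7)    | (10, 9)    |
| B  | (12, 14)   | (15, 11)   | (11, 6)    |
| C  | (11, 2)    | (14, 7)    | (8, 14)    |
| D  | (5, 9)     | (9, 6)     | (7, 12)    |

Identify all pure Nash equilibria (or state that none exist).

A profile is a Nash equilibrium when each player is best-responding to the other.
Firm A's best responses — vs A: B (payoff 12); vs B: B (payoff 15); vs C: B (payoff 11).
Firm B's best responses — vs A: A (payoff 10); vs B: A (payoff 14); vs C: C (payoff 14); vs D: C (payoff 12).
The only mutual best response is (B, A); neither player gains by switching there.

(B, A)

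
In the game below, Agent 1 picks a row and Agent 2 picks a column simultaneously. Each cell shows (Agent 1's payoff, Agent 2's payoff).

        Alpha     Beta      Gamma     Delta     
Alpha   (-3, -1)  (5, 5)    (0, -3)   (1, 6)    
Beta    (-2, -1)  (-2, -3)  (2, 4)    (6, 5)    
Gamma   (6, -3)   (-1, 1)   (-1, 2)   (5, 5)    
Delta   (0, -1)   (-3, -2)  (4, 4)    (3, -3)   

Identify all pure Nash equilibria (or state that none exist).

Find each player's best response to every opponent strategy; NE are the intersections.
Agent 1's best responses — vs Alpha: Gamma (payoff 6); vs Beta: Alpha (payoff 5); vs Gamma: Delta (payoff 4); vs Delta: Beta (payoff 6).
Agent 2's best responses — vs Alpha: Delta (payoff 6); vs Beta: Delta (payoff 5); vs Gamma: Delta (payoff 5); vs Delta: Gamma (payoff 4).
Mutual best responses occur at (Beta, Delta) and (Delta, Gamma); at each, neither player gains by switching.

(Beta, Delta) and (Delta, Gamma)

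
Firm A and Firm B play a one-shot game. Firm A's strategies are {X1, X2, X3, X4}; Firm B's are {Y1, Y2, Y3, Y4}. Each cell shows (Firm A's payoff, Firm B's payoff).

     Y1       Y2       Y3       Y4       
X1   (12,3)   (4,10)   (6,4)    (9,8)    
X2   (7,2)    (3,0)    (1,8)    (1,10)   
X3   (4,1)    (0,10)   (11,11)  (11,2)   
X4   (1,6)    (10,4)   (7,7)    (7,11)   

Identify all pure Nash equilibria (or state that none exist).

(X3, Y3)

A profile is a Nash equilibrium when each player is best-responding to the other.
Firm A's best responses — vs Y1: X1 (payoff 12); vs Y2: X4 (payoff 10); vs Y3: X3 (payoff 11); vs Y4: X3 (payoff 11).
Firm B's best responses — vs X1: Y2 (payoff 10); vs X2: Y4 (payoff 10); vs X3: Y3 (payoff 11); vs X4: Y4 (payoff 11).
The only mutual best response is (X3, Y3); neither player gains by switching there.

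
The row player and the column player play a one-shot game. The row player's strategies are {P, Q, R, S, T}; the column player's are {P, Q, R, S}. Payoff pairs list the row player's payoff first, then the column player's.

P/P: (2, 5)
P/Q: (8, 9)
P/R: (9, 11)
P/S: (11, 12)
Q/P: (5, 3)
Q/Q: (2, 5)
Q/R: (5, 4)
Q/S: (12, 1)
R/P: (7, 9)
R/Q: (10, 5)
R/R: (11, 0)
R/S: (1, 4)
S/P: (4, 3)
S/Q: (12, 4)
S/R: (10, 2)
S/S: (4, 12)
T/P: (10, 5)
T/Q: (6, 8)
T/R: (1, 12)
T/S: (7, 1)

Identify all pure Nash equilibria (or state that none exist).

There is no pure-strategy Nash equilibrium

Check mutual best responses: a cell is a NE iff neither player can gain by unilaterally deviating.
The row player's best responses — vs P: T (payoff 10); vs Q: S (payoff 12); vs R: R (payoff 11); vs S: Q (payoff 12).
The column player's best responses — vs P: S (payoff 12); vs Q: Q (payoff 5); vs R: P (payoff 9); vs S: S (payoff 12); vs T: R (payoff 12).
No cell has both players best-responding. For instance, the row player's best reply to S is Q, but against Q the column player prefers Q over S.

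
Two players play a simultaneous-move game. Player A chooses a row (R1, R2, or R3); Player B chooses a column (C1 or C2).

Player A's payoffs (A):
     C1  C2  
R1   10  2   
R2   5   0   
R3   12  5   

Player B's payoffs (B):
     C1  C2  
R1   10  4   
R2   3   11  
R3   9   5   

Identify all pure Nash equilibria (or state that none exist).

(R3, C1)

Find each player's best response to every opponent strategy; NE are the intersections.
Player A's best responses — vs C1: R3 (payoff 12); vs C2: R3 (payoff 5).
Player B's best responses — vs R1: C1 (payoff 10); vs R2: C2 (payoff 11); vs R3: C1 (payoff 9).
The only mutual best response is (R3, C1); neither player gains by switching there.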